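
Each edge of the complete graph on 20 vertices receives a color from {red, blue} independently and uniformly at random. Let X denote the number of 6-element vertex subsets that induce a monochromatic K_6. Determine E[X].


Let X = Σ_S X_S over the C(20, 6) = 38760 subsets S of size 6, where X_S = 1 if the K_6 on S is monochromatic.
For a fixed S, the K_6 on S has C(6, 2) = 15 edges. P[all 15 edges red] = (1/2)^15, and likewise for blue, so P[monochromatic] = 2·(1/2)^15 = 2^{1 − 15} = 1/16384.
By linearity: E[X] = C(20, 6) · 2^{1 − 15} = 38760 · 1/16384 = 4845/2048.
Numerically: E[X] ≈ 2.366.

E[X] = C(20,6)·2^(1−C(6,2)) = 4845/2048 ≈ 2.366.


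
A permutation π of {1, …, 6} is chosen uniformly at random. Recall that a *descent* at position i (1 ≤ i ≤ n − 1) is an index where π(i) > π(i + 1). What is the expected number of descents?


Write X = Σ X_I over i = 1, …, 5, with X_I the indicator of one descent.
There are 5 indicators.
For each fixed i, the pair (π(i), π(i+1)) is a uniformly random ordered pair of distinct values from {1, …, 6}; by symmetry P[π(i) > π(i+1)] = 1/2.
By linearity: E[X] = 5 · (1/2) = (6 − 1) · (1/2) = 5/2 ≈ 2.500000.

E[X] = 5/2 = 2.500000.


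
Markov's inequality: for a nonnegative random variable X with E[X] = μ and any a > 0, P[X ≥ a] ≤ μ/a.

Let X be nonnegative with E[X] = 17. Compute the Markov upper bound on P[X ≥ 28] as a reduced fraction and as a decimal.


μ = E[X] = 17, a = 28.
Markov: P[X ≥ 28] ≤ μ/a = (17)/28 = 17/28.
Numerically: ≈ 0.607143.
(Since a = 28 > μ = 17.000000, the bound 17/28 is < 1 and informative.)

P[X ≥ 28] ≤ 17/28 ≈ 0.607143.


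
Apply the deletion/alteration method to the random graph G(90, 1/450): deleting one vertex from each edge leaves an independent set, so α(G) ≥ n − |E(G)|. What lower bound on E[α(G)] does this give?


E[|E(G)|] = C(90, 2)·p = 4005 · (1/450) = 89/10.
E[α(G)] ≥ n − E[|E(G)|] = 90 − 89/10 = 811/10.
Numerically: ≈ 81.10000.
(This is only a lower bound; the true E[α(G)] may be larger.)

E[α(G)] ≥ 811/10 ≈ 81.10000.


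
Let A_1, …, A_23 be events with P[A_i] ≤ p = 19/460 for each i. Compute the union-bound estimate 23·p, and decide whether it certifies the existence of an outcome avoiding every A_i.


Union bound: P[∪_{i=1}^{23} A_i] ≤ Σ_i P[A_i] ≤ 23·p = 23·(19/460) = 19/20.
Numerically: 19/20 ≈ 0.95000.
Is 19/20 < 1? YES.
Since P[∪ A_i] ≤ 19/20 < 1, the complement has P[∩ A_i^c] ≥ 1 − 19/20 = 1/20 > 0, so some outcome avoids every A_i.

23·p = 19/20 ≈ 0.95000; existence CERTIFIED by the union bound.


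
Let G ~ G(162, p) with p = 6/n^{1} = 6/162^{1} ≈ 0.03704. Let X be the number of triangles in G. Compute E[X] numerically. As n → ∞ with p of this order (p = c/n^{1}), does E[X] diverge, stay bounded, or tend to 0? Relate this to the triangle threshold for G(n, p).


Number of potential triangles: C(162, 3) = 695520.
Each occurs with probability p³ ≈ (0.03704)³ ≈ 5.080526e-05.
By linearity: E[X] = C(162, 3)·p³ ≈ 695520 · 5.080526e-05 ≈ 35.3361.
Here α = 1, so p = 6/n is exactly at the triangle threshold p ~ 1/n. Asymptotically E[X] → c³/6 = 6³/6 = 36 ≈ 36.0000, a bounded constant. In this regime the triangle count is asymptotically Poisson(c³/6).

E[X] ≈ 35.3361; in regime p = Θ(1/n^{1}) E[X] stays bounded (at the triangle threshold p ~ 1/n).


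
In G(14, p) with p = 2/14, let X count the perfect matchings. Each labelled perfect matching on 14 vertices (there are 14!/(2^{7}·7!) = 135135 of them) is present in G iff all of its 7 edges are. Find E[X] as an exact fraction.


K_14 has 14!/(2^{7}·7!) = 135135 labelled perfect matchings.
For each such perfect matching H, let X_H = 1 if all 7 edges of H are present in G. Then P[X_H = 1] = p^{7} = (1/7)^{7} = 1/823543.
By linearity of expectation: E[X] = Σ_H E[X_H] = 135135 · p^{7} = 135135 · 1/823543 = 19305/117649.
Numerically: E[X] ≈ 0.16409.

E[X] = 135135 · (1/7)^{7} = 19305/117649 ≈ 0.16409.


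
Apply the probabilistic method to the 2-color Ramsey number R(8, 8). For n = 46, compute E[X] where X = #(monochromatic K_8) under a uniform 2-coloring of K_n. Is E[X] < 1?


E[X] = C(46, 8) · 2^{1 − 28} = 260932815 · 2^{−27} = 260932815/134217728.
As a reduced fraction: E[X] = 260932815/134217728 ≈ 1.9441.
Is E[X] < 1? NO.
Since E[X] ≥ 1, the first-moment bound is inconclusive at n = 46; it does NOT by itself certify R(8, 8) > 46.

E[X] = 260932815/134217728 ≈ 1.9441; E[X] ≥ 1; first-moment method inconclusive here.


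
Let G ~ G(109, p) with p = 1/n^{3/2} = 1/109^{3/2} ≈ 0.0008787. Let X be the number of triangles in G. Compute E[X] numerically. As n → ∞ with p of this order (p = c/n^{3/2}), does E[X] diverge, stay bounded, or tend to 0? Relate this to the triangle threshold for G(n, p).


Number of potential triangles: C(109, 3) = 209934.
Each occurs with probability p³ ≈ (0.0008787)³ ≈ 6.785483e-10.
By linearity: E[X] = C(109, 3)·p³ ≈ 209934 · 6.785483e-10 ≈ 0.0001.
Since α = 3/2 > 1, p = c/n^{3/2} = o(1/n) is below the triangle threshold p ~ 1/n. Asymptotically E[X] ~ (c³/6)·n^{3(1−α)} = (1³/6)·n^{-1.5} → 0, so by Markov's inequality G has no triangles w.h.p.

E[X] ≈ 0.0001; in regime p = Θ(1/n^{3/2}) E[X] tends to 0 (below the triangle threshold p ~ 1/n).


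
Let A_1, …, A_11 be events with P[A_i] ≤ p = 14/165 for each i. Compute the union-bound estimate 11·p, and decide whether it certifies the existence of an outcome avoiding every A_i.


Union bound: P[∪_{i=1}^{11} A_i] ≤ Σ_i P[A_i] ≤ 11·p = 11·(14/165) = 14/15.
Numerically: 14/15 ≈ 0.933333.
Is 14/15 < 1? YES.
Since P[∪ A_i] ≤ 14/15 < 1, the complement has P[∩ A_i^c] ≥ 1 − 14/15 = 1/15 > 0, so some outcome avoids every A_i.

11·p = 14/15 ≈ 0.933333; existence CERTIFIED by the union bound.


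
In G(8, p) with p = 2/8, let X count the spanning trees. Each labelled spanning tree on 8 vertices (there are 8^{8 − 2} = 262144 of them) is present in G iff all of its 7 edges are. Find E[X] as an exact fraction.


K_8 has 8^{8 − 2} = 262144 labelled spanning trees.
For each such spanning tree H, let X_H = 1 if all 7 edges of H are present in G. Then P[X_H = 1] = p^{7} = (1/4)^{7} = 1/16384.
Summing the indicators: E[X] = Σ_H E[X_H] = 262144 · p^{7} = 262144 · 1/16384 = 16.
Numerically: E[X] ≈ 16.

E[X] = 262144 · (1/4)^{7} = 16 ≈ 16.


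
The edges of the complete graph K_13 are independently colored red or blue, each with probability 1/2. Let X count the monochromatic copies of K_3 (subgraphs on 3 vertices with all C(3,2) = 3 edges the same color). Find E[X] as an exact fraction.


Let X = Σ_S X_S over the C(13, 3) = 286 subsets S of size 3, where X_S = 1 if the K_3 on S is monochromatic.
For a fixed S, the K_3 on S has C(3, 2) = 3 edges. P[all 3 edges red] = (1/2)^3, and likewise for blue, so P[monochromatic] = 2·(1/2)^3 = 2^{1 − 3} = 1/4.
By linearity: E[X] = C(13, 3) · 2^{1 − 3} = 286 · 1/4 = 143/2.
Numerically: E[X] ≈ 71.50000.

E[X] = C(13,3)·2^(1−C(3,2)) = 143/2 ≈ 71.50000.


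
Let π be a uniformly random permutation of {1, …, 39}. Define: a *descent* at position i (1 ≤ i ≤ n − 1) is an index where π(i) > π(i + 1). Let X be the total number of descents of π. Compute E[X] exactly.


Write X = Σ X_I over i = 1, …, 38, with X_I the indicator of one descent.
There are 38 indicators.
For each fixed i, the pair (π(i), π(i+1)) is a uniformly random ordered pair of distinct values from {1, …, 39}; by symmetry P[π(i) > π(i+1)] = 1/2.
By linearity: E[X] = 38 · (1/2) = (39 − 1) · (1/2) = 19 ≈ 19.000000.

E[X] = 19 = 19.000000.


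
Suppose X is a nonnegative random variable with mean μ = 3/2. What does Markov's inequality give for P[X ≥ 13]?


μ = E[X] = 3/2, a = 13.
Markov: P[X ≥ 13] ≤ μ/a = (3/2)/13 = 3/26.
Numerically: ≈ 0.11538.
(Since a = 13 > μ = 1.50000, the bound 3/26 is < 1 and informative.)

P[X ≥ 13] ≤ 3/26 ≈ 0.11538.


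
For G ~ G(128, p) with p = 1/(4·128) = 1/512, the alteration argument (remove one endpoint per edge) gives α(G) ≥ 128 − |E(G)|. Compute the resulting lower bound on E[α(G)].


E[|E(G)|] = C(128, 2)·p = 8128 · (1/512) = 127/8.
E[α(G)] ≥ n − E[|E(G)|] = 128 − 127/8 = 897/8.
Numerically: ≈ 112.1250.
(This is only a lower bound; the true E[α(G)] may be larger.)

E[α(G)] ≥ 897/8 ≈ 112.1250.


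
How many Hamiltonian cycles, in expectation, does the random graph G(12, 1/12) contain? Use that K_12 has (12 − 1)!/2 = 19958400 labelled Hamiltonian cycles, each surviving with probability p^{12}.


K_12 has (12 − 1)!/2 = 19958400 labelled Hamiltonian cycles.
For each such Hamiltonian cycle H, let X_H = 1 if all 12 edges of H are present in G. Then P[X_H = 1] = p^{12} = (1/12)^{12} = 1/8916100448256.
Summing the indicators: E[X] = Σ_H E[X_H] = 19958400 · p^{12} = 19958400 · 1/8916100448256 = 1925/859963392.
Numerically: E[X] ≈ 2.23847e-06.

E[X] = 19958400 · (1/12)^{12} = 1925/859963392 ≈ 2.23847e-06.


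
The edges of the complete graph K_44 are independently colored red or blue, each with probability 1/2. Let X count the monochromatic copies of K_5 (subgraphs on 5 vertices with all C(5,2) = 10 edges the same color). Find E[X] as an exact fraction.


Let X = Σ_S X_S over the C(44, 5) = 1086008 subsets S of size 5, where X_S = 1 if the K_5 on S is monochromatic.
For a fixed S, the K_5 on S has C(5, 2) = 10 edges. P[all 10 edges red] = (1/2)^10, and likewise for blue, so P[monochromatic] = 2·(1/2)^10 = 2^{1 − 10} = 1/512.
By linearity of expectation: E[X] = C(44, 5) · 2^{1 − 10} = 1086008 · 1/512 = 135751/64.
Numerically: E[X] ≈ 2121.1094.

E[X] = C(44,5)·2^(1−C(5,2)) = 135751/64 ≈ 2121.1094.


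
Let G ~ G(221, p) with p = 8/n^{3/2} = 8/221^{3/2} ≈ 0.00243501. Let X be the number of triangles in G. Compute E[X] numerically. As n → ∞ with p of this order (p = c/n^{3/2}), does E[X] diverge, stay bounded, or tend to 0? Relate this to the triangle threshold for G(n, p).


Number of potential triangles: C(221, 3) = 1774630.
Each occurs with probability p³ ≈ (0.00243501)³ ≈ 1.44379233e-08.
By linearity: E[X] = C(221, 3)·p³ ≈ 1774630 · 1.44379233e-08 ≈ 0.025622.
Since α = 3/2 > 1, p = c/n^{3/2} = o(1/n) is below the triangle threshold p ~ 1/n. Asymptotically E[X] ~ (c³/6)·n^{3(1−α)} = (8³/6)·n^{-1.5} → 0, so by Markov's inequality G has no triangles w.h.p.

E[X] ≈ 0.025622; in regime p = Θ(1/n^{3/2}) E[X] tends to 0 (below the triangle threshold p ~ 1/n).


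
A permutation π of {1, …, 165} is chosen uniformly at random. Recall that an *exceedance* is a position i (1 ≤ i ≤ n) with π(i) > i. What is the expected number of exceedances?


Write X = Σ_{i=1}^{165} X_i, where X_i = 1_{π(i) > i}.
For each fixed i, π(i) is uniform over {1, …, 165} (marginal of a uniform permutation), so P[π(i) > i] = (n − i)/n. Summing: Σ_{i=1}^{165} (n − i)/n = (0 + 1 + … + 164)/165 = 165(165 − 1)/(2·165) = (165 − 1)/2.
Hence E[X] = Σ_{i=1}^{165} (165 − i)/165 = 82 ≈ 82.00000.

E[X] = 82 = 82.00000.


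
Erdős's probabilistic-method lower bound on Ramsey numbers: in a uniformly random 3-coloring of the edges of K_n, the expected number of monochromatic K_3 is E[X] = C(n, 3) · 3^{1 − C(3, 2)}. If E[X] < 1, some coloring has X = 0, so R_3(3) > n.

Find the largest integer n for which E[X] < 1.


We need C(n, 3) · 3^{1 − 3} < 1, i.e. C(n, 3) < 3^{3 − 1} = 9.
Check values of n near the boundary:
  n = 3: C(3, 3) = 1; 1 < 9? YES
  n = 4: C(4, 3) = 4; 4 < 9? YES
  n = 5: C(5, 3) = 10; 10 < 9? NO
  n = 6: C(6, 3) = 20; 20 < 9? NO
  n = 7: C(7, 3) = 35; 35 < 9? NO
The largest n with C(n, 3) < 9 is n = 4 (where E[X] = 4/9 ≈ 0.44444). Hence R_3(3) > 4, i.e. R_3(3) ≥ 5.

Largest n = 4; hence R_3(3) > 4.


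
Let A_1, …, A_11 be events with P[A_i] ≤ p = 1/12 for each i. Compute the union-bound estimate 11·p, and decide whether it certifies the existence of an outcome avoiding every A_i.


Union bound: P[∪_{i=1}^{11} A_i] ≤ Σ_i P[A_i] ≤ 11·p = 11·(1/12) = 11/12.
Numerically: 11/12 ≈ 0.9167.
Is 11/12 < 1? YES.
Since P[∪ A_i] ≤ 11/12 < 1, the complement has P[∩ A_i^c] ≥ 1 − 11/12 = 1/12 > 0, so some outcome avoids every A_i.

11·p = 11/12 ≈ 0.9167; existence CERTIFIED by the union bound.


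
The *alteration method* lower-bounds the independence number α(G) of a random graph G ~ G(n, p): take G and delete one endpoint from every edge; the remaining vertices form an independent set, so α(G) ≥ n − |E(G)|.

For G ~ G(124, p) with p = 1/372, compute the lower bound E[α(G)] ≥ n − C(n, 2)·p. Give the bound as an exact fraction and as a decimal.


E[|E(G)|] = C(124, 2)·p = 7626 · (1/372) = 41/2.
E[α(G)] ≥ n − E[|E(G)|] = 124 − 41/2 = 207/2.
Numerically: ≈ 103.5000.
(This is only a lower bound; the true E[α(G)] may be larger.)

E[α(G)] ≥ 207/2 ≈ 103.5000.


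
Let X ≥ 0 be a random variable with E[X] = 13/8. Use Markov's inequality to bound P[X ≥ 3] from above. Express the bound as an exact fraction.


μ = E[X] = 13/8, a = 3.
Markov: P[X ≥ 3] ≤ μ/a = (13/8)/3 = 13/24.
Numerically: ≈ 0.541667.
(Since a = 3 > μ = 1.625000, the bound 13/24 is < 1 and informative.)

P[X ≥ 3] ≤ 13/24 ≈ 0.541667.


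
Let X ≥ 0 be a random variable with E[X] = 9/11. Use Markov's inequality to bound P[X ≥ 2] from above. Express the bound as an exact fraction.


μ = E[X] = 9/11, a = 2.
Markov: P[X ≥ 2] ≤ μ/a = (9/11)/2 = 9/22.
Numerically: ≈ 0.40909.
(Since a = 2 > μ = 0.81818, the bound 9/22 is < 1 and informative.)

P[X ≥ 2] ≤ 9/22 ≈ 0.40909.


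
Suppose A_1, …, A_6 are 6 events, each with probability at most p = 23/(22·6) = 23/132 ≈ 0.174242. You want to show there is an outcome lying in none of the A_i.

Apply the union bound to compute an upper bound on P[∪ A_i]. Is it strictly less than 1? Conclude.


Union bound: P[∪_{i=1}^{6} A_i] ≤ Σ_i P[A_i] ≤ 6·p = 6·(23/132) = 23/22.
Numerically: 23/22 ≈ 1.045455.
Is 23/22 < 1? NO.
Since the bound 23/22 is ≥ 1, the union bound is uninformative here; it does NOT by itself certify existence.

6·p = 23/22 ≈ 1.045455; existence NOT certified by the union bound.


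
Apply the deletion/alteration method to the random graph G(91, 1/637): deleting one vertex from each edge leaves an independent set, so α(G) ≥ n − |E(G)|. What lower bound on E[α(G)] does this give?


E[|E(G)|] = C(91, 2)·p = 4095 · (1/637) = 45/7.
E[α(G)] ≥ n − E[|E(G)|] = 91 − 45/7 = 592/7.
Numerically: ≈ 84.57143.
(This is only a lower bound; the true E[α(G)] may be larger.)

E[α(G)] ≥ 592/7 ≈ 84.57143.


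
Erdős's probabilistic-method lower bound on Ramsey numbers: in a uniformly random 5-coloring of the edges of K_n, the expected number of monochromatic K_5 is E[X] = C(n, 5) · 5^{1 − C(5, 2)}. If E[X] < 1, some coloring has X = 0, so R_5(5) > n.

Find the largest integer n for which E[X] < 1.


We need C(n, 5) · 5^{1 − 10} < 1, i.e. C(n, 5) < 5^{10 − 1} = 1953125.
Check values of n near the boundary:
  n = 47: C(47, 5) = 1533939; 1533939 < 1953125? YES
  n = 48: C(48, 5) = 1712304; 1712304 < 1953125? YES
  n = 49: C(49, 5) = 1906884; 1906884 < 1953125? YES
  n = 50: C(50, 5) = 2118760; 2118760 < 1953125? NO
  n = 51: C(51, 5) = 2349060; 2349060 < 1953125? NO
The largest n with C(n, 5) < 1953125 is n = 49 (where E[X] = 1906884/1953125 ≈ 0.9763). Hence R_5(5) > 49, i.e. R_5(5) ≥ 50.

Largest n = 49; hence R_5(5) > 49.


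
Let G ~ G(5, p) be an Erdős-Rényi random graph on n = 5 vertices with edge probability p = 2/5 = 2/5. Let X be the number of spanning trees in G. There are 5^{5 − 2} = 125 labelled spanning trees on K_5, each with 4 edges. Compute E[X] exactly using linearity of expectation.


K_5 has 5^{5 − 2} = 125 labelled spanning trees.
For each such spanning tree H, let X_H = 1 if all 4 edges of H are present in G. Then P[X_H = 1] = p^{4} = (2/5)^{4} = 16/625.
By linearity: E[X] = Σ_H E[X_H] = 125 · p^{4} = 125 · 16/625 = 16/5.
Numerically: E[X] ≈ 3.2.

E[X] = 125 · (2/5)^{4} = 16/5 ≈ 3.2.


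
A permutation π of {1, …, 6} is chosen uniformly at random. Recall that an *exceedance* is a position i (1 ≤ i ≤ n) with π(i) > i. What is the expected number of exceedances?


Write X = Σ_{i=1}^{6} X_i, where X_i = 1_{π(i) > i}.
For each fixed i, π(i) is uniform over {1, …, 6} (marginal of a uniform permutation), so P[π(i) > i] = (n − i)/n. Summing: Σ_{i=1}^{6} (n − i)/n = (0 + 1 + … + 5)/6 = 6(6 − 1)/(2·6) = (6 − 1)/2.
Hence E[X] = Σ_{i=1}^{6} (6 − i)/6 = 5/2 ≈ 2.500000.

E[X] = 5/2 = 2.500000.


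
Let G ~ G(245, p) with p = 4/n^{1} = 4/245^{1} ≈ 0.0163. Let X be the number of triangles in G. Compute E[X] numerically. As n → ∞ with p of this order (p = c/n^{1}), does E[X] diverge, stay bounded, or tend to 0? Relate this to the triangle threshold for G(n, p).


Number of potential triangles: C(245, 3) = 2421090.
Each occurs with probability p³ ≈ (0.0163)³ ≈ 4.35193e-06.
By linearity: E[X] = C(245, 3)·p³ ≈ 2421090 · 4.35193e-06 ≈ 10.536.
Here α = 1, so p = 4/n is exactly at the triangle threshold p ~ 1/n. Asymptotically E[X] → c³/6 = 4³/6 = 32/3 ≈ 10.667, a bounded constant. In this regime the triangle count is asymptotically Poisson(c³/6).

E[X] ≈ 10.536; in regime p = Θ(1/n^{1}) E[X] stays bounded (at the triangle threshold p ~ 1/n).


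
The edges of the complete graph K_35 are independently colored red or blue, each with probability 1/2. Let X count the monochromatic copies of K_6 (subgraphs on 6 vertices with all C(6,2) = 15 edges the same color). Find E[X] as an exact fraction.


Let X = Σ_S X_S over the C(35, 6) = 1623160 subsets S of size 6, where X_S = 1 if the K_6 on S is monochromatic.
For a fixed S, the K_6 on S has C(6, 2) = 15 edges. P[all 15 edges red] = (1/2)^15, and likewise for blue, so P[monochromatic] = 2·(1/2)^15 = 2^{1 − 15} = 1/16384.
By linearity: E[X] = C(35, 6) · 2^{1 − 15} = 1623160 · 1/16384 = 202895/2048.
Numerically: E[X] ≈ 99.0698.

E[X] = C(35,6)·2^(1−C(6,2)) = 202895/2048 ≈ 99.0698.


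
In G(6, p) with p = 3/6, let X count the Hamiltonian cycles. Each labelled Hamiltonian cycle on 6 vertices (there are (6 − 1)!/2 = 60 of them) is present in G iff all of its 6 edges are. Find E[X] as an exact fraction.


K_6 has (6 − 1)!/2 = 60 labelled Hamiltonian cycles.
For each such Hamiltonian cycle H, let X_H = 1 if all 6 edges of H are present in G. Then P[X_H = 1] = p^{6} = (1/2)^{6} = 1/64.
By linearity: E[X] = Σ_H E[X_H] = 60 · p^{6} = 60 · 1/64 = 15/16.
Numerically: E[X] ≈ 0.9375.

E[X] = 60 · (1/2)^{6} = 15/16 ≈ 0.9375.


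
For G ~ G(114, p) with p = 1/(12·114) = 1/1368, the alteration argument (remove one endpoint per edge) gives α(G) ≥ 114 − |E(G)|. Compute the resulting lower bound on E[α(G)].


E[|E(G)|] = C(114, 2)·p = 6441 · (1/1368) = 113/24.
E[α(G)] ≥ n − E[|E(G)|] = 114 − 113/24 = 2623/24.
Numerically: ≈ 109.29167.
(This is only a lower bound; the true E[α(G)] may be larger.)

E[α(G)] ≥ 2623/24 ≈ 109.29167.


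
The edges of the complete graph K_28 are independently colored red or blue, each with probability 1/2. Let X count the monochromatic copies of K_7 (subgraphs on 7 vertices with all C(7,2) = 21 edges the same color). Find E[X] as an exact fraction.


Let X = Σ_S X_S over the C(28, 7) = 1184040 subsets S of size 7, where X_S = 1 if the K_7 on S is monochromatic.
For a fixed S, the K_7 on S has C(7, 2) = 21 edges. P[all 21 edges red] = (1/2)^21, and likewise for blue, so P[monochromatic] = 2·(1/2)^21 = 2^{1 − 21} = 1/1048576.
Summing: E[X] = C(28, 7) · 2^{1 − 21} = 1184040 · 1/1048576 = 148005/131072.
Numerically: E[X] ≈ 1.12919.

E[X] = C(28,7)·2^(1−C(7,2)) = 148005/131072 ≈ 1.12919.


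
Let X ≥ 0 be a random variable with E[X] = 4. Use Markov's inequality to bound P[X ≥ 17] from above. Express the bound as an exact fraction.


μ = E[X] = 4, a = 17.
Markov: P[X ≥ 17] ≤ μ/a = (4)/17 = 4/17.
Numerically: ≈ 0.2353.
(Since a = 17 > μ = 4.0000, the bound 4/17 is < 1 and informative.)

P[X ≥ 17] ≤ 4/17 ≈ 0.2353.


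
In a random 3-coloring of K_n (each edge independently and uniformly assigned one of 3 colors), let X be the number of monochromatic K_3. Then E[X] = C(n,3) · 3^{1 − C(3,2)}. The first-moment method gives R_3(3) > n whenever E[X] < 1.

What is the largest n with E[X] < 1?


We need C(n, 3) · 3^{1 − 3} < 1, i.e. C(n, 3) < 3^{3 − 1} = 9.
Check values of n near the boundary:
  n = 3: C(3, 3) = 1; 1 < 9? YES
  n = 4: C(4, 3) = 4; 4 < 9? YES
  n = 5: C(5, 3) = 10; 10 < 9? NO
The largest n with C(n, 3) < 9 is n = 4 (where E[X] = 4/9 ≈ 0.4444444). Hence R_3(3) > 4, i.e. R_3(3) ≥ 5.

Largest n = 4; hence R_3(3) > 4.


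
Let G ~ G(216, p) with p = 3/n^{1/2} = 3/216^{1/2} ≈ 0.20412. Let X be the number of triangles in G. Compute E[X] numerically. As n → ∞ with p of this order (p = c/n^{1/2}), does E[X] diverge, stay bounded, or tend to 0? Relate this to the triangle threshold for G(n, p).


Number of potential triangles: C(216, 3) = 1656360.
Each occurs with probability p³ ≈ (0.20412)³ ≈ 8.5051727e-03.
By linearity: E[X] = C(216, 3)·p³ ≈ 1656360 · 8.5051727e-03 ≈ 14087.62788.
Since α = 1/2 < 1, p = c/n^{1/2} ≫ 1/n is above the triangle threshold p ~ 1/n. Asymptotically E[X] ~ (c³/6)·n^{3(1−α)} = (3³/6)·n^{1.5} → ∞; triangles are abundant w.h.p.

E[X] ≈ 14087.62788; in regime p = Θ(1/n^{1/2}) E[X] diverges (above the triangle threshold p ~ 1/n).


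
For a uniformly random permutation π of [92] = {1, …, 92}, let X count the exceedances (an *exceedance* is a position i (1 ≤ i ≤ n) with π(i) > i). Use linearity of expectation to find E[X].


Write X = Σ_{i=1}^{92} X_i, where X_i = 1_{π(i) > i}.
For each fixed i, π(i) is uniform over {1, …, 92} (marginal of a uniform permutation), so P[π(i) > i] = (n − i)/n. Summing: Σ_{i=1}^{92} (n − i)/n = (0 + 1 + … + 91)/92 = 92(92 − 1)/(2·92) = (92 − 1)/2.
Hence E[X] = Σ_{i=1}^{92} (92 − i)/92 = 91/2 ≈ 45.500.

E[X] = 91/2 = 45.500.


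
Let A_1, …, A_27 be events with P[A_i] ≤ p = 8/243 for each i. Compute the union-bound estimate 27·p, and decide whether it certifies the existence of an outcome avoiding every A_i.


Union bound: P[∪_{i=1}^{27} A_i] ≤ Σ_i P[A_i] ≤ 27·p = 27·(8/243) = 8/9.
Numerically: 8/9 ≈ 0.88889.
Is 8/9 < 1? YES.
Since P[∪ A_i] ≤ 8/9 < 1, the complement has P[∩ A_i^c] ≥ 1 − 8/9 = 1/9 > 0, so some outcome avoids every A_i.

27·p = 8/9 ≈ 0.88889; existence CERTIFIED by the union bound.


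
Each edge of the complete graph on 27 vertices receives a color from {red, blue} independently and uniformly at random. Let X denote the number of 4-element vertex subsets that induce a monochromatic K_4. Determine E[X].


Let X = Σ_S X_S over the C(27, 4) = 17550 subsets S of size 4, where X_S = 1 if the K_4 on S is monochromatic.
For a fixed S, the K_4 on S has C(4, 2) = 6 edges. P[all 6 edges red] = (1/2)^6, and likewise for blue, so P[monochromatic] = 2·(1/2)^6 = 2^{1 − 6} = 1/32.
By linearity of expectation: E[X] = C(27, 4) · 2^{1 − 6} = 17550 · 1/32 = 8775/16.
Numerically: E[X] ≈ 548.4375.

E[X] = C(27,4)·2^(1−C(4,2)) = 8775/16 ≈ 548.4375.


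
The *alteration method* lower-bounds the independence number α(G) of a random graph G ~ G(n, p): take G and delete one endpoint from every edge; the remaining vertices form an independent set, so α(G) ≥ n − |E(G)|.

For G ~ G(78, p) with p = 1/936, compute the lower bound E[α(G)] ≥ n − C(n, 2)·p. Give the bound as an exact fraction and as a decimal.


E[|E(G)|] = C(78, 2)·p = 3003 · (1/936) = 77/24.
E[α(G)] ≥ n − E[|E(G)|] = 78 − 77/24 = 1795/24.
Numerically: ≈ 74.792.
(This is only a lower bound; the true E[α(G)] may be larger.)

E[α(G)] ≥ 1795/24 ≈ 74.792.


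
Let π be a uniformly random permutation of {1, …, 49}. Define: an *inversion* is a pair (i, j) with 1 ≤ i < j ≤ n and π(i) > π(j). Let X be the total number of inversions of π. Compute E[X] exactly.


Write X = Σ X_I over the C(49, 2) = 1176 pairs i < j, with X_I the indicator of one inversion.
There are 1176 indicators.
For each fixed pair i < j, the values π(i) and π(j) are two distinct elements of {1, …, 49} in uniformly random order; by symmetry P[π(i) > π(j)] = 1/2.
By linearity: E[X] = 1176 · (1/2) = C(49, 2) · (1/2) = 1176/2 = 588 ≈ 588.00000.

E[X] = 588 = 588.00000.


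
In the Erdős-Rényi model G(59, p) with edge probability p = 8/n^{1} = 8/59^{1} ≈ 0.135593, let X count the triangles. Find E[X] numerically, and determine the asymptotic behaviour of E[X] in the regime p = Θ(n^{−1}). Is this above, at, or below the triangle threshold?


Number of potential triangles: C(59, 3) = 32509.
Each occurs with probability p³ ≈ (0.135593)³ ≈ 2.49295205e-03.
By linearity: E[X] = C(59, 3)·p³ ≈ 32509 · 2.49295205e-03 ≈ 81.043378.
Here α = 1, so p = 8/n is exactly at the triangle threshold p ~ 1/n. Asymptotically E[X] → c³/6 = 8³/6 = 256/3 ≈ 85.333333, a bounded constant. In this regime the triangle count is asymptotically Poisson(c³/6).

E[X] ≈ 81.043378; in regime p = Θ(1/n^{1}) E[X] stays bounded (at the triangle threshold p ~ 1/n).


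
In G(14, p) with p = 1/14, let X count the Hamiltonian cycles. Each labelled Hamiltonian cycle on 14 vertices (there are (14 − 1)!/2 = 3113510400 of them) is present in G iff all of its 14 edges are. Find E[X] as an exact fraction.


K_14 has (14 − 1)!/2 = 3113510400 labelled Hamiltonian cycles.
For each such Hamiltonian cycle H, let X_H = 1 if all 14 edges of H are present in G. Then P[X_H = 1] = p^{14} = (1/14)^{14} = 1/11112006825558016.
Summing the indicators: E[X] = Σ_H E[X_H] = 3113510400 · p^{14} = 3113510400 · 1/11112006825558016 = 868725/3100448333024.
Numerically: E[X] ≈ 2.802e-07.

E[X] = 3113510400 · (1/14)^{14} = 868725/3100448333024 ≈ 2.802e-07.


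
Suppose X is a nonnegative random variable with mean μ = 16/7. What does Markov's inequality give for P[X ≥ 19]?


μ = E[X] = 16/7, a = 19.
Markov: P[X ≥ 19] ≤ μ/a = (16/7)/19 = 16/133.
Numerically: ≈ 0.1203.
(Since a = 19 > μ = 2.2857, the bound 16/133 is < 1 and informative.)

P[X ≥ 19] ≤ 16/133 ≈ 0.1203.


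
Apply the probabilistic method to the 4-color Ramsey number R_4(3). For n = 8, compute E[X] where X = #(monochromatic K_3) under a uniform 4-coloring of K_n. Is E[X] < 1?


E[X] = C(8, 3) · 4^{1 − 3} = 56 · 4^{−2} = 56/16.
As a reduced fraction: E[X] = 7/2 ≈ 3.50000.
Is E[X] < 1? NO.
Since E[X] ≥ 1, the first-moment bound is inconclusive at n = 8; it does NOT by itself certify R_4(3) > 8.

E[X] = 7/2 ≈ 3.50000; E[X] ≥ 1; first-moment method inconclusive here.


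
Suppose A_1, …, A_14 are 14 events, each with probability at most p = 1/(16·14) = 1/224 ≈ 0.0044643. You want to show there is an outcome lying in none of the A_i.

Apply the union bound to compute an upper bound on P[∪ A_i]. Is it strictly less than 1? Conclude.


Union bound: P[∪_{i=1}^{14} A_i] ≤ Σ_i P[A_i] ≤ 14·p = 14·(1/224) = 1/16.
Numerically: 1/16 ≈ 0.0625000.
Is 1/16 < 1? YES.
Since P[∪ A_i] ≤ 1/16 < 1, the complement has P[∩ A_i^c] ≥ 1 − 1/16 = 15/16 > 0, so some outcome avoids every A_i.

14·p = 1/16 ≈ 0.0625000; existence CERTIFIED by the union bound.


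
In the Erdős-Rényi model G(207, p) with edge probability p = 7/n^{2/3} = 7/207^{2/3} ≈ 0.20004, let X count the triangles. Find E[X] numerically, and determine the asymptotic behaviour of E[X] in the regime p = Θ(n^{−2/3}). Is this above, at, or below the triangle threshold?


Number of potential triangles: C(207, 3) = 1456935.
Each occurs with probability p³ ≈ (0.20004)³ ≈ 8.0048543e-03.
By linearity: E[X] = C(207, 3)·p³ ≈ 1456935 · 8.0048543e-03 ≈ 11662.55233.
Since α = 2/3 < 1, p = c/n^{2/3} ≫ 1/n is above the triangle threshold p ~ 1/n. Asymptotically E[X] ~ (c³/6)·n^{3(1−α)} = (7³/6)·n^{1} → ∞; triangles are abundant w.h.p.

E[X] ≈ 11662.55233; in regime p = Θ(1/n^{2/3}) E[X] diverges (above the triangle threshold p ~ 1/n).


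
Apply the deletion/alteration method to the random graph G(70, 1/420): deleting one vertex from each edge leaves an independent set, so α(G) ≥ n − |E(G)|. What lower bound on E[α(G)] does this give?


E[|E(G)|] = C(70, 2)·p = 2415 · (1/420) = 23/4.
E[α(G)] ≥ n − E[|E(G)|] = 70 − 23/4 = 257/4.
Numerically: ≈ 64.25000.
(This is only a lower bound; the true E[α(G)] may be larger.)

E[α(G)] ≥ 257/4 ≈ 64.25000.


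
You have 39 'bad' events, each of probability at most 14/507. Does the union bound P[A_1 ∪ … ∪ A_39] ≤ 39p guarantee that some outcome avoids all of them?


Union bound: P[∪_{i=1}^{39} A_i] ≤ Σ_i P[A_i] ≤ 39·p = 39·(14/507) = 14/13.
Numerically: 14/13 ≈ 1.077.
Is 14/13 < 1? NO.
Since the bound 14/13 is ≥ 1, the union bound is uninformative here; it does NOT by itself certify existence.

39·p = 14/13 ≈ 1.077; existence NOT certified by the union bound.


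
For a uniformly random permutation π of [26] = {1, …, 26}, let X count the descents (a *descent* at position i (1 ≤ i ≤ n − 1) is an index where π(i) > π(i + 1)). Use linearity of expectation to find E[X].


Write X = Σ X_I over i = 1, …, 25, with X_I the indicator of one descent.
There are 25 indicators.
For each fixed i, the pair (π(i), π(i+1)) is a uniformly random ordered pair of distinct values from {1, …, 26}; by symmetry P[π(i) > π(i+1)] = 1/2.
By linearity: E[X] = 25 · (1/2) = (26 − 1) · (1/2) = 25/2 ≈ 12.5000.

E[X] = 25/2 = 12.5000.


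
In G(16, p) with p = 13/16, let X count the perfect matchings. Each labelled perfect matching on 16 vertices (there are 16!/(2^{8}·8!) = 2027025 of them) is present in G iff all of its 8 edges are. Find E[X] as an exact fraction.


K_16 has 16!/(2^{8}·8!) = 2027025 labelled perfect matchings.
For each such perfect matching H, let X_H = 1 if all 8 edges of H are present in G. Then P[X_H = 1] = p^{8} = (13/16)^{8} = 815730721/4294967296.
By linearity: E[X] = Σ_H E[X_H] = 2027025 · p^{8} = 2027025 · 815730721/4294967296 = 1653506564735025/4294967296.
Numerically: E[X] ≈ 3.85e+05.

E[X] = 2027025 · (13/16)^{8} = 1653506564735025/4294967296 ≈ 3.85e+05.


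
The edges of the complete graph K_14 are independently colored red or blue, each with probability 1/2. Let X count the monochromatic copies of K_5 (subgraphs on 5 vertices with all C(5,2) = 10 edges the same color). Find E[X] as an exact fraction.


Let X = Σ_S X_S over the C(14, 5) = 2002 subsets S of size 5, where X_S = 1 if the K_5 on S is monochromatic.
For a fixed S, the K_5 on S has C(5, 2) = 10 edges. P[all 10 edges red] = (1/2)^10, and likewise for blue, so P[monochromatic] = 2·(1/2)^10 = 2^{1 − 10} = 1/512.
By linearity: E[X] = C(14, 5) · 2^{1 − 10} = 2002 · 1/512 = 1001/256.
Numerically: E[X] ≈ 3.910.

E[X] = C(14,5)·2^(1−C(5,2)) = 1001/256 ≈ 3.910.


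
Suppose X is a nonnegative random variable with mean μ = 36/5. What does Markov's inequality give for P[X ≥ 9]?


μ = E[X] = 36/5, a = 9.
Markov: P[X ≥ 9] ≤ μ/a = (36/5)/9 = 4/5.
Numerically: ≈ 0.80000.
(Since a = 9 > μ = 7.20000, the bound 4/5 is < 1 and informative.)

P[X ≥ 9] ≤ 4/5 ≈ 0.80000.


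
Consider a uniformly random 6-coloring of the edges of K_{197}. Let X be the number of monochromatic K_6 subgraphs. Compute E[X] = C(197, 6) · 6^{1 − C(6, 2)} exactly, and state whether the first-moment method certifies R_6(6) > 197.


E[X] = C(197, 6) · 6^{1 − 15} = 75176946208 · 6^{−14} = 75176946208/78364164096.
As a reduced fraction: E[X] = 2349279569/2448880128 ≈ 0.9593.
Is E[X] < 1? YES.
Since E[X] < 1, there exists a 6-coloring of K_{197} with no monochromatic K_6; hence R_6(6) > 197.

E[X] = 2349279569/2448880128 ≈ 0.9593; E[X] < 1, so R_6(6) > 197.


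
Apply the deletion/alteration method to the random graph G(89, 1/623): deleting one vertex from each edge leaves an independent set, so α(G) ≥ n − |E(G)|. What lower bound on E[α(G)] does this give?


E[|E(G)|] = C(89, 2)·p = 3916 · (1/623) = 44/7.
E[α(G)] ≥ n − E[|E(G)|] = 89 − 44/7 = 579/7.
Numerically: ≈ 82.714286.
(This is only a lower bound; the true E[α(G)] may be larger.)

E[α(G)] ≥ 579/7 ≈ 82.714286.


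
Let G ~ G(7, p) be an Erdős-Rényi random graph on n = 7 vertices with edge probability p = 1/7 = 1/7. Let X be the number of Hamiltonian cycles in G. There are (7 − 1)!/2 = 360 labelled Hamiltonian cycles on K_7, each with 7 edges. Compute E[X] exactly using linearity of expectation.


K_7 has (7 − 1)!/2 = 360 labelled Hamiltonian cycles.
For each such Hamiltonian cycle H, let X_H = 1 if all 7 edges of H are present in G. Then P[X_H = 1] = p^{7} = (1/7)^{7} = 1/823543.
By linearity of expectation: E[X] = Σ_H E[X_H] = 360 · p^{7} = 360 · 1/823543 = 360/823543.
Numerically: E[X] ≈ 0.000437136.

E[X] = 360 · (1/7)^{7} = 360/823543 ≈ 0.000437136.


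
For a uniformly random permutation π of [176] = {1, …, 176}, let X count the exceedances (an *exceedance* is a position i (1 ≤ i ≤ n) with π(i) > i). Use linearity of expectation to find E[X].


Write X = Σ_{i=1}^{176} X_i, where X_i = 1_{π(i) > i}.
For each fixed i, π(i) is uniform over {1, …, 176} (marginal of a uniform permutation), so P[π(i) > i] = (n − i)/n. Summing: Σ_{i=1}^{176} (n − i)/n = (0 + 1 + … + 175)/176 = 176(176 − 1)/(2·176) = (176 − 1)/2.
Hence E[X] = Σ_{i=1}^{176} (176 − i)/176 = 175/2 ≈ 87.50000.

E[X] = 175/2 = 87.50000.


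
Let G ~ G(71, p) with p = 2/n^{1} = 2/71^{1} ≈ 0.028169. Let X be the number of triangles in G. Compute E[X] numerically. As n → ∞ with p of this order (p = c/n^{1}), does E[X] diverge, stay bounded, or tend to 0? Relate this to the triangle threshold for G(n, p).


Number of potential triangles: C(71, 3) = 57155.
Each occurs with probability p³ ≈ (0.028169)³ ≈ 2.2351925e-05.
By linearity: E[X] = C(71, 3)·p³ ≈ 57155 · 2.2351925e-05 ≈ 1.27752.
Here α = 1, so p = 2/n is exactly at the triangle threshold p ~ 1/n. Asymptotically E[X] → c³/6 = 2³/6 = 4/3 ≈ 1.33333, a bounded constant. In this regime the triangle count is asymptotically Poisson(c³/6).

E[X] ≈ 1.27752; in regime p = Θ(1/n^{1}) E[X] stays bounded (at the triangle threshold p ~ 1/n).


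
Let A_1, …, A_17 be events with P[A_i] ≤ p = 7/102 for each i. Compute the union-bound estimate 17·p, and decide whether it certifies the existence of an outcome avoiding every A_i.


Union bound: P[∪_{i=1}^{17} A_i] ≤ Σ_i P[A_i] ≤ 17·p = 17·(7/102) = 7/6.
Numerically: 7/6 ≈ 1.16667.
Is 7/6 < 1? NO.
Since the bound 7/6 is ≥ 1, the union bound is uninformative here; it does NOT by itself certify existence.

17·p = 7/6 ≈ 1.16667; existence NOT certified by the union bound.


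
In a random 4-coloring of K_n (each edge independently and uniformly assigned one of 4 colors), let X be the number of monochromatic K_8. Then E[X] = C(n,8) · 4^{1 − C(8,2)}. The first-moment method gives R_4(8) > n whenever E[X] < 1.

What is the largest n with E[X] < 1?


We need C(n, 8) · 4^{1 − 28} < 1, i.e. C(n, 8) < 4^{28 − 1} = 18014398509481984.
Check values of n near the boundary:
  n = 403: C(403, 8) = 16090020602228430; 16090020602228430 < 18014398509481984? YES
  n = 404: C(404, 8) = 16415071523485570; 16415071523485570 < 18014398509481984? YES
  n = 405: C(405, 8) = 16745853821188050; 16745853821188050 < 18014398509481984? YES
  n = 406: C(406, 8) = 17082453897995850; 17082453897995850 < 18014398509481984? YES
  n = 407: C(407, 8) = 17424959239309050; 17424959239309050 < 18014398509481984? YES
  n = 408: C(408, 8) = 17773458424095231; 17773458424095231 < 18014398509481984? YES
  n = 409: C(409, 8) = 18128041135797879; 18128041135797879 < 18014398509481984? NO
The largest n with C(n, 8) < 18014398509481984 is n = 408 (where E[X] = 17773458424095231/18014398509481984 ≈ 0.9866). Hence R_4(8) > 408, i.e. R_4(8) ≥ 409.

Largest n = 408; hence R_4(8) > 408.


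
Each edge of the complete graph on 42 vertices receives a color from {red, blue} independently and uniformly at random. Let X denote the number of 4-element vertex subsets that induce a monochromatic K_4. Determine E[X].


Let X = Σ_S X_S over the C(42, 4) = 111930 subsets S of size 4, where X_S = 1 if the K_4 on S is monochromatic.
For a fixed S, the K_4 on S has C(4, 2) = 6 edges. P[all 6 edges red] = (1/2)^6, and likewise for blue, so P[monochromatic] = 2·(1/2)^6 = 2^{1 − 6} = 1/32.
Summing: E[X] = C(42, 4) · 2^{1 − 6} = 111930 · 1/32 = 55965/16.
Numerically: E[X] ≈ 3497.812500.

E[X] = C(42,4)·2^(1−C(4,2)) = 55965/16 ≈ 3497.812500.


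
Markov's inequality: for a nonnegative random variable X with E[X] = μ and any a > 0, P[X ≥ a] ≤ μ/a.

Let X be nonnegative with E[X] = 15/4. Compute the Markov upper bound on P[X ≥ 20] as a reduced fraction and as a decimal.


μ = E[X] = 15/4, a = 20.
Markov: P[X ≥ 20] ≤ μ/a = (15/4)/20 = 3/16.
Numerically: ≈ 0.188.
(Since a = 20 > μ = 3.750, the bound 3/16 is < 1 and informative.)

P[X ≥ 20] ≤ 3/16 ≈ 0.188.


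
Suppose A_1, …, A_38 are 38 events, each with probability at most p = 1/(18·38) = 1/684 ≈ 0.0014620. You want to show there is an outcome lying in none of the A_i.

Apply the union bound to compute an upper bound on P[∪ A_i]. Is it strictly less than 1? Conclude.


Union bound: P[∪_{i=1}^{38} A_i] ≤ Σ_i P[A_i] ≤ 38·p = 38·(1/684) = 1/18.
Numerically: 1/18 ≈ 0.0555556.
Is 1/18 < 1? YES.
Since P[∪ A_i] ≤ 1/18 < 1, the complement has P[∩ A_i^c] ≥ 1 − 1/18 = 17/18 > 0, so some outcome avoids every A_i.

38·p = 1/18 ≈ 0.0555556; existence CERTIFIED by the union bound.


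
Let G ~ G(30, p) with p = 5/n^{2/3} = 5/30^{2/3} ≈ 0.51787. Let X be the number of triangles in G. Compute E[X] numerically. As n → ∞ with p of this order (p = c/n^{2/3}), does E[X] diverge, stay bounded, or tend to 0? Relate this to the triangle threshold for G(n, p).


Number of potential triangles: C(30, 3) = 4060.
Each occurs with probability p³ ≈ (0.51787)³ ≈ 1.3888889e-01.
By linearity: E[X] = C(30, 3)·p³ ≈ 4060 · 1.3888889e-01 ≈ 563.88889.
Since α = 2/3 < 1, p = c/n^{2/3} ≫ 1/n is above the triangle threshold p ~ 1/n. Asymptotically E[X] ~ (c³/6)·n^{3(1−α)} = (5³/6)·n^{1} → ∞; triangles are abundant w.h.p.

E[X] ≈ 563.88889; in regime p = Θ(1/n^{2/3}) E[X] diverges (above the triangle threshold p ~ 1/n).


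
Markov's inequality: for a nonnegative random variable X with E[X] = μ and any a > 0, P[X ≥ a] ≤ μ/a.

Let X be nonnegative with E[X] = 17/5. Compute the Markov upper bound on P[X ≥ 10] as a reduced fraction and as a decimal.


μ = E[X] = 17/5, a = 10.
Markov: P[X ≥ 10] ≤ μ/a = (17/5)/10 = 17/50.
Numerically: ≈ 0.34000.
(Since a = 10 > μ = 3.40000, the bound 17/50 is < 1 and informative.)

P[X ≥ 10] ≤ 17/50 ≈ 0.34000.


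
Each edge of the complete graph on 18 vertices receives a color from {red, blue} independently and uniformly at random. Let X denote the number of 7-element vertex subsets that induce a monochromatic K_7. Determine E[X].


Let X = Σ_S X_S over the C(18, 7) = 31824 subsets S of size 7, where X_S = 1 if the K_7 on S is monochromatic.
For a fixed S, the K_7 on S has C(7, 2) = 21 edges. P[all 21 edges red] = (1/2)^21, and likewise for blue, so P[monochromatic] = 2·(1/2)^21 = 2^{1 − 21} = 1/1048576.
By linearity of expectation: E[X] = C(18, 7) · 2^{1 − 21} = 31824 · 1/1048576 = 1989/65536.
Numerically: E[X] ≈ 0.03035.

E[X] = C(18,7)·2^(1−C(7,2)) = 1989/65536 ≈ 0.03035.


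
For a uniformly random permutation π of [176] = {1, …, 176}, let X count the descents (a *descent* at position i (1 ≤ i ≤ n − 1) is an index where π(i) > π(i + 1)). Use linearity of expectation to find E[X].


Write X = Σ X_I over i = 1, …, 175, with X_I the indicator of one descent.
There are 175 indicators.
For each fixed i, the pair (π(i), π(i+1)) is a uniformly random ordered pair of distinct values from {1, …, 176}; by symmetry P[π(i) > π(i+1)] = 1/2.
By linearity: E[X] = 175 · (1/2) = (176 − 1) · (1/2) = 175/2 ≈ 87.50000.

E[X] = 175/2 = 87.50000.
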